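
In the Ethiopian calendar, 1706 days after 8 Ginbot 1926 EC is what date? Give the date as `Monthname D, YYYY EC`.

JDN of 8 Ginbot 1926 EC = 2427574.
2427574 + 1706 = 2429280.
JDN 2429280 in the Ethiopian calendar is Tir 8, 1931 EC.

Tir 8, 1931 EC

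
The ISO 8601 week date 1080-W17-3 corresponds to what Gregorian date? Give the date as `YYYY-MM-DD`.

1080-04-21

ISO week 1 of 1080 is the week containing the first Thursday of 1080.
Week 17, day 3 (Wednesday) lands on 1080-04-21.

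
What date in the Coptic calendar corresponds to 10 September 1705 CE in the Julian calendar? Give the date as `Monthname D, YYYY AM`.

Both dates share Julian Day Number 2344062; in the Coptic calendar that is 13 Thout 1422 AM.

Thout 13, 1422 AM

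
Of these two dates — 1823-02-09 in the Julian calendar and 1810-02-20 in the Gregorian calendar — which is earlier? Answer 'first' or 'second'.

second

First date → JDN 2386948; second date → JDN 2382199.
JDN 2382199 < JDN 2386948, so the second date is earlier.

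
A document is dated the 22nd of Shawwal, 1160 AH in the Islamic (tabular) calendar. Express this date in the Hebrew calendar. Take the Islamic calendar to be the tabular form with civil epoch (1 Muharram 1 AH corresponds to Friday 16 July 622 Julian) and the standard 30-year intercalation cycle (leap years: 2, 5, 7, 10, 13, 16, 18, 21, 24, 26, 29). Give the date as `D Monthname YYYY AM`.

The source date corresponds to 27 October 1747 in the Gregorian calendar (JDN 2359438).
That day falls on 23 Cheshvan 5508 AM in the Hebrew calendar.

23 Cheshvan 5508 AM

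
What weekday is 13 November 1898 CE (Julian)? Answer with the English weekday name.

In the Gregorian calendar this is 25 November 1898 (JDN 2414619).
Since JDN mod 7 = 4 (0 = Monday), the day is Friday.

Friday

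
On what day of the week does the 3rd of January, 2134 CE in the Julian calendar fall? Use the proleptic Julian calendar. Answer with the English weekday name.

This is JDN 2500504 (17 January 2134 Gregorian).
2500504 ≡ 6 (mod 7); counting from Monday = 0 gives Sunday.

Sunday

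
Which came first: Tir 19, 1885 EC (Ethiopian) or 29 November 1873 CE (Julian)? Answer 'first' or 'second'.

second

First date → JDN 2412490; second date → JDN 2405504.
JDN 2405504 < JDN 2412490, so the second date is earlier.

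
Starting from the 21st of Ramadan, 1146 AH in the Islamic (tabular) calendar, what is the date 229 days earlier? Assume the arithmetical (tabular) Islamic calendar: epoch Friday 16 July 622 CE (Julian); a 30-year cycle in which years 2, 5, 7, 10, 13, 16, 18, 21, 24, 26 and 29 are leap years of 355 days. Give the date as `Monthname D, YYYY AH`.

Muharram 28, 1146 AH

JDN of the 21st of Ramadan, 1146 AH = 2354446.
2354446 − 229 = 2354217.
JDN 2354217 in the tabular Islamic calendar is Muharram 28, 1146 AH.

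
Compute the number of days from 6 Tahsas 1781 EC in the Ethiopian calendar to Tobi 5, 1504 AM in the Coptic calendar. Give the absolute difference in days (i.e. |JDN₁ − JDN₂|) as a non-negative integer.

First date → JDN 2374461; second date → JDN 2374125.
The interval is |2374461 − 2374125| = 336 days.

336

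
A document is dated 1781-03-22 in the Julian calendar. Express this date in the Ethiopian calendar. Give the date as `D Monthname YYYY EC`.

The source date corresponds to 2 April 1781 in the Gregorian calendar (JDN 2371649).
That day falls on 26 Megabit 1773 EC in the Ethiopian calendar.

26 Megabit 1773 EC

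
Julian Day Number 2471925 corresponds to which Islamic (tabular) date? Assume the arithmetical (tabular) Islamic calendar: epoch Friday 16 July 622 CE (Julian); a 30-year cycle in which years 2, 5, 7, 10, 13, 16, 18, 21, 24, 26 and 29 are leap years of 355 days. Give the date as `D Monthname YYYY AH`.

27 Rabi' al-Awwal 1478 AH

JDN 2471925 is 19 October 2055 in the Gregorian calendar.
In the tabular Islamic calendar that day is 27 Rabi' al-Awwal 1478 AH.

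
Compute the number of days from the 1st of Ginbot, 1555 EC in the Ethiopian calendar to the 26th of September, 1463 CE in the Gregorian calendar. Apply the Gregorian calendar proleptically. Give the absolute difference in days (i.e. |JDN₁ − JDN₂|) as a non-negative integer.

First date → JDN 2292059; second date → JDN 2255678.
The interval is |2292059 − 2255678| = 36381 days.

36381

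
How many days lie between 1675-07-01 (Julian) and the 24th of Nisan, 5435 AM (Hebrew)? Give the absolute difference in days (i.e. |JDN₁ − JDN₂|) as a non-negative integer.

82

First date → JDN 2333033; second date → JDN 2332951.
The interval is |2333033 − 2332951| = 82 days.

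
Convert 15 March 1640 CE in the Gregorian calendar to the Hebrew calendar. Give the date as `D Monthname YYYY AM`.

Julian Day Number of the source date = 2320132.
Converting JDN 2320132 to the Hebrew calendar gives 21 Adar 5400 AM.

21 Adar 5400 AM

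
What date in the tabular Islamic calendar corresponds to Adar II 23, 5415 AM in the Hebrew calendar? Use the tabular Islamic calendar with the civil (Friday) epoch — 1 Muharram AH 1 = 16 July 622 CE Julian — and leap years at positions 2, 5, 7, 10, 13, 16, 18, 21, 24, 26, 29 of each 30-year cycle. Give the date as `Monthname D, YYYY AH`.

Both dates share Julian Day Number 2325627; in the tabular Islamic calendar that is 24 Jumada al-Awwal 1065 AH.

Jumada al-Awwal 24, 1065 AH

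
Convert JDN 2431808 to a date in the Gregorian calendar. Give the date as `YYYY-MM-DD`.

JDN 2451545 is 1 Jan 2000; 2431808 is −19737 days from there.

1945-12-18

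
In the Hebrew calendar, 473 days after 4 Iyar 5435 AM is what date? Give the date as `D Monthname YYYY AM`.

6 Elul 5436 AM

JDN of 4 Iyar 5435 AM = 2332961.
2332961 + 473 = 2333434.
JDN 2333434 in the Hebrew calendar is 6 Elul 5436 AM.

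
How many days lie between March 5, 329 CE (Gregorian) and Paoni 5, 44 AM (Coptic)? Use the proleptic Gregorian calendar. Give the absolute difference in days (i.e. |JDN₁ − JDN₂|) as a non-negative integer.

First date → JDN 1841288; second date → JDN 1841010.
The interval is |1841288 − 1841010| = 278 days.

278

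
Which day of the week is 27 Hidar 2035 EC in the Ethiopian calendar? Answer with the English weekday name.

Saturday

Equivalently 6 December 2042 Gregorian, JDN 2467225.
2467225 ≡ 5 (mod 7); counting from Monday = 0 gives Saturday.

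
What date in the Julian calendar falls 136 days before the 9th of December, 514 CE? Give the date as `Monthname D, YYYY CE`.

The starting date is JDN 1909139; 1909139 − 136 = 1909003.
JDN 1909003 corresponds to July 26, 514 CE.

July 26, 514 CE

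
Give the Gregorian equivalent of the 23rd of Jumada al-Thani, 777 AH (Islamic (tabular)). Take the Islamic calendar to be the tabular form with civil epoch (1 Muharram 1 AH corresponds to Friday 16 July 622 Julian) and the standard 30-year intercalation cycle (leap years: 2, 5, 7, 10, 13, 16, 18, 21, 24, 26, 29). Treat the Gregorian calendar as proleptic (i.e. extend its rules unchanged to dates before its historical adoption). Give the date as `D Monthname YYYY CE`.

Both dates share Julian Day Number 2223599; in the Gregorian calendar that is 27 November 1375 CE.

27 November 1375 CE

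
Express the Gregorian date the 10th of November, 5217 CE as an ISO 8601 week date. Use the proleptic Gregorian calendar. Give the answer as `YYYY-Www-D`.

5217-W45-5

The weekday is Friday (ISO weekday 5).
That Friday belongs to ISO week 45 of ISO year 5217.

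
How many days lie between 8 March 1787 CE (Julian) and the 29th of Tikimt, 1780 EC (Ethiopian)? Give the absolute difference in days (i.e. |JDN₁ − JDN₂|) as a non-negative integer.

JDN of the first date = 2373826.
JDN of the second date = 2374059.
|2374059 − 2373826| = 233.

233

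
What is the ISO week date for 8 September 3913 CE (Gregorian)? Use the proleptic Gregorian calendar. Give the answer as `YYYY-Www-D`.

3913-W37-1

The weekday is Monday (ISO weekday 1).
That Monday belongs to ISO week 37 of ISO year 3913.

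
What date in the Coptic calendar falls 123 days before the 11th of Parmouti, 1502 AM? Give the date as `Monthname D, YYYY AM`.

Koiak 8, 1502 AM

JDN of the 11th of Parmouti, 1502 AM = 2373490.
2373490 − 123 = 2373367.
JDN 2373367 in the Coptic calendar is Koiak 8, 1502 AM.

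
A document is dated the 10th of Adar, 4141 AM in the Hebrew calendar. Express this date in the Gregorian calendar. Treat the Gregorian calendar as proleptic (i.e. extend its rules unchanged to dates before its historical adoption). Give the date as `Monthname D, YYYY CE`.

February 22, 381 CE

Both dates share Julian Day Number 1860270; in the Gregorian calendar that is 22 February 381 CE.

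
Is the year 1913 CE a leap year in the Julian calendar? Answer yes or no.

1913 mod 4 = 1, so it is a common year in the Julian calendar.

no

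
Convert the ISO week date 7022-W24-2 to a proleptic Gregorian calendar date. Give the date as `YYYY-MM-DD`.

ISO week 1 of 7022 is the week containing the first Thursday of 7022.
Week 24, day 2 (Tuesday) lands on 7022-06-11.

7022-06-11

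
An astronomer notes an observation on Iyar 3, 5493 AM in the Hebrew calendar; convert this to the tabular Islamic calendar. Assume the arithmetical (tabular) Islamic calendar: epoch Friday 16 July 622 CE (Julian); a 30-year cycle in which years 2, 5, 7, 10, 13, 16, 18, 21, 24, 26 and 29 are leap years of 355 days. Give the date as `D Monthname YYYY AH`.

4 Dhu al-Qa'dah 1145 AH

Both dates share Julian Day Number 2354133; in the tabular Islamic calendar that is 4 Dhu al-Qa'dah 1145 AH.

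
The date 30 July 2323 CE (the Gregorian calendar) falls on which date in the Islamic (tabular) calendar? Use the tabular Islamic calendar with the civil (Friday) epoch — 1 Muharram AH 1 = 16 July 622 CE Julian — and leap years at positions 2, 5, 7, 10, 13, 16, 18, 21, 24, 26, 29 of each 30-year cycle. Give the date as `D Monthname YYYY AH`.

Both dates share Julian Day Number 2569728; in the tabular Islamic calendar that is 25 Rabi' al-Awwal 1754 AH.

25 Rabi' al-Awwal 1754 AH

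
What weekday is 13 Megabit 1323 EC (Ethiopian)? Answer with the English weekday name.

This is JDN 2207273 (17 March 1331 Gregorian).
JDN 2207273 mod 7 = 5, and JDN 0 was a Monday, so this is a Saturday.

Saturday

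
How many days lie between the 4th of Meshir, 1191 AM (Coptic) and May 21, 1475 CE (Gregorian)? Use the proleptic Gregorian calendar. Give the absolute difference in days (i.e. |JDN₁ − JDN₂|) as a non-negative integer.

103

JDN of the first date = 2259830.
JDN of the second date = 2259933.
|2259933 − 2259830| = 103.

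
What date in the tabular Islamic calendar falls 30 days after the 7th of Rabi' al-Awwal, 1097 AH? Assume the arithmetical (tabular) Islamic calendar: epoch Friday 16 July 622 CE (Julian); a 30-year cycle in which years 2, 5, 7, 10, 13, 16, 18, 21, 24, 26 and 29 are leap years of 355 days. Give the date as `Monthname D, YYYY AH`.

Rabi' al-Thani 7, 1097 AH

JDN of the 7th of Rabi' al-Awwal, 1097 AH = 2336891.
2336891 + 30 = 2336921.
JDN 2336921 in the tabular Islamic calendar is Rabi' al-Thani 7, 1097 AH.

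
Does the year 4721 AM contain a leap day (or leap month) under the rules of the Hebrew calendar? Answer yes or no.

Hebrew year 4721 is year 9 of its 19-year Metonic cycle; leap years are at positions 3, 6, 8, 11, 14, 17, 19, so it is a common year (12 months).

no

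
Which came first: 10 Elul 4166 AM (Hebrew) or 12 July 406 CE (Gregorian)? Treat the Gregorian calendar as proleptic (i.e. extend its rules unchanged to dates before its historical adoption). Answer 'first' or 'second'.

second

The two dates have Julian Day Numbers 1869571 and 1869541 respectively.
Since 1869541 < 1869571, the second date comes first.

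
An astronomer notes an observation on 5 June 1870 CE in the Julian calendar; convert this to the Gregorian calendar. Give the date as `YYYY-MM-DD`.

At this point the Julian calendar is 12 days behind the Gregorian.
5 June 1870 Julian + 12 days → 17 June 1870 Gregorian.

1870-06-17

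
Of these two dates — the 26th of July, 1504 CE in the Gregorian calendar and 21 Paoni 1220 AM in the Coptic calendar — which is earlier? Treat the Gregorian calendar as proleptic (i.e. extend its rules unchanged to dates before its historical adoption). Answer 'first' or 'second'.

Converting both to JDN: 2270591 vs 2270560; the smaller is the second.

second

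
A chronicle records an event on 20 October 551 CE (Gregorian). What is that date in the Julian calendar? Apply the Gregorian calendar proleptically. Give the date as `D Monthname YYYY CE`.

For dates in this range the Gregorian date is 2 days ahead of the Julian.
20 October 551 Gregorian − 2 days → 18 October 551 Julian.

18 October 551 CE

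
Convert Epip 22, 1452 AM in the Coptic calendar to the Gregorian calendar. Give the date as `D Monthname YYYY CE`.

Julian Day Number of the source date = 2355329.
Converting JDN 2355329 to the Gregorian calendar gives 27 July 1736 CE.

27 July 1736 CE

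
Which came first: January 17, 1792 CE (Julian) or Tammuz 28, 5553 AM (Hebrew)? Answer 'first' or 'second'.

Converting both to JDN: 2375602 vs 2376129; the smaller is the first.

first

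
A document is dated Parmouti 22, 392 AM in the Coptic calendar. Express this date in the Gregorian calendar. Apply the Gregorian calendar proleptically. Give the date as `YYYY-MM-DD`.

Julian Day Number of the source date = 1968074.
Converting JDN 1968074 to the Gregorian calendar gives 20 April 676 CE.

0676-04-20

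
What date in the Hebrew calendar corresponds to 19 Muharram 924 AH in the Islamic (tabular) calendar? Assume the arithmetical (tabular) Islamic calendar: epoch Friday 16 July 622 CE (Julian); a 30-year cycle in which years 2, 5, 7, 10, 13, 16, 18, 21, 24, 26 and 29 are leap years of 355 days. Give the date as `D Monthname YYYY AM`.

Both dates share Julian Day Number 2275538; in the Hebrew calendar that is 19 Shevat 5278 AM.

19 Shevat 5278 AM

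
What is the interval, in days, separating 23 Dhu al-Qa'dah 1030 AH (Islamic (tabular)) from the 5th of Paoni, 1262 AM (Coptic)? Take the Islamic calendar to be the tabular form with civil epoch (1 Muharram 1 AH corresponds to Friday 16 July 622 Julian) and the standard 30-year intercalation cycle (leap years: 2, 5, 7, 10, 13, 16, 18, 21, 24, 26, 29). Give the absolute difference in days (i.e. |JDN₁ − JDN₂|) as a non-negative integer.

First date → JDN 2313400; second date → JDN 2285884.
The interval is |2313400 − 2285884| = 27516 days.

27516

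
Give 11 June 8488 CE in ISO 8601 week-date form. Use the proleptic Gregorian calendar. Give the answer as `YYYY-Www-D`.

8488-W24-5

The weekday is Friday (ISO weekday 5).
That Friday belongs to ISO week 24 of ISO year 8488.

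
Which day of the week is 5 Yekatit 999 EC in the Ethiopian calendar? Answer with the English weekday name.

Equivalently 5 February 1007 Gregorian, JDN 2088894.
JDN 2088894 mod 7 = 3, and JDN 0 was a Monday, so this is a Thursday.

Thursday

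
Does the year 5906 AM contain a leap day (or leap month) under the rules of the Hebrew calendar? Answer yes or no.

Hebrew year 5906 is year 16 of its 19-year Metonic cycle; leap years are at positions 3, 6, 8, 11, 14, 17, 19, so it is a common year (12 months).

no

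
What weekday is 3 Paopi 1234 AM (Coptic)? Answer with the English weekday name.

Wednesday

Equivalently 10 October 1517 Gregorian, JDN 2275415.
2275415 ≡ 2 (mod 7); counting from Monday = 0 gives Wednesday.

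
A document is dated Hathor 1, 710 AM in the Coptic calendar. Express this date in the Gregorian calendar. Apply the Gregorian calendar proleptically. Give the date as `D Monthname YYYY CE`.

2 November 993 CE

Both dates share Julian Day Number 2084052; in the Gregorian calendar that is 2 November 993 CE.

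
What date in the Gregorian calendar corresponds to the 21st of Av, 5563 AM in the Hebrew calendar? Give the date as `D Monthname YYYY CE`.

Julian Day Number of the source date = 2379812.
Converting JDN 2379812 to the Gregorian calendar gives 9 August 1803 CE.

9 August 1803 CE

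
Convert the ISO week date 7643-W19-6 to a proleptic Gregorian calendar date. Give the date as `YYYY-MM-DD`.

ISO week 1 of 7643 is the week containing the first Thursday of 7643.
Week 19, day 6 (Saturday) lands on 7643-05-09.

7643-05-09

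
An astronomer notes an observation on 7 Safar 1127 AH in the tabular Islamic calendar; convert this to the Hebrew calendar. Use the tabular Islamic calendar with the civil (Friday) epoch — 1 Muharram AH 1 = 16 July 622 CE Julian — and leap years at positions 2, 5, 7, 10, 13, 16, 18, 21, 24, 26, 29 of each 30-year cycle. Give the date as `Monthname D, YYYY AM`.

Julian Day Number of the source date = 2347493.
Converting JDN 2347493 to the Hebrew calendar gives 9 Adar I 5475 AM.

Adar I 9, 5475 AM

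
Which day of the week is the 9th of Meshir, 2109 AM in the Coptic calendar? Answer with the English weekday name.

Equivalently 19 February 2393 Gregorian, JDN 2595135.
2595135 ≡ 4 (mod 7); counting from Monday = 0 gives Friday.

Friday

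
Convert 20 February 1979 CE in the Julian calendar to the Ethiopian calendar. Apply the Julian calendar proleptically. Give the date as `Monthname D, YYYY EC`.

Yekatit 26, 1971 EC

Both dates share Julian Day Number 2443938; in the Ethiopian calendar that is 26 Yekatit 1971 EC.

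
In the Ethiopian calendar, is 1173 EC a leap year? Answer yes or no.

1173 mod 4 = 1; in the Ethiopian calendar a year is leap when year mod 4 = 3, so it is a common year.

no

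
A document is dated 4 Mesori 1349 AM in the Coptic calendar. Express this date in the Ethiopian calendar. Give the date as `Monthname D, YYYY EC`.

Julian Day Number of the source date = 2317720.
Converting JDN 2317720 to the Ethiopian calendar gives 4 Nehase 1625 EC.

Nehase 4, 1625 EC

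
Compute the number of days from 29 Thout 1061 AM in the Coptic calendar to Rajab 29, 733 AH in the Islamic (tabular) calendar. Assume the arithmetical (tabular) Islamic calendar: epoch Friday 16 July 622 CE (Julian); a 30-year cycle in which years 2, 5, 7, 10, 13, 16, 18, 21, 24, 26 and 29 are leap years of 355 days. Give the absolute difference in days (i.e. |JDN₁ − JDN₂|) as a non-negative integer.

First date → JDN 2212223; second date → JDN 2208041.
The interval is |2212223 − 2208041| = 4182 days.

4182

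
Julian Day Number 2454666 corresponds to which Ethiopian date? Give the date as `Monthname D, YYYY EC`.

The Gregorian equivalent of JDN 2454666 is 18 July 2008.
In the Ethiopian calendar that day is Hamle 11, 2000 EC.

Hamle 11, 2000 EC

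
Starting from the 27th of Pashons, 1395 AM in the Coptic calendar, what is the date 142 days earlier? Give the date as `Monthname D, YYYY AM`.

Tobi 5, 1395 AM

Counting 142 days back from JDN 2334454 reaches JDN 2334312, which is Tobi 5, 1395 AM.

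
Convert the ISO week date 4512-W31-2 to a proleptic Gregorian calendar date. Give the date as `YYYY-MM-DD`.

4512-08-02

ISO week 1 of 4512 is the week containing the first Thursday of 4512.
Week 31, day 2 (Tuesday) lands on 4512-08-02.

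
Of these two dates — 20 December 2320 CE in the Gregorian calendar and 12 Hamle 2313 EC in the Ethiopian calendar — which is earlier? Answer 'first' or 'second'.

The two dates have Julian Day Numbers 2568776 and 2568990 respectively.
Since 2568776 < 2568990, the first date comes first.

first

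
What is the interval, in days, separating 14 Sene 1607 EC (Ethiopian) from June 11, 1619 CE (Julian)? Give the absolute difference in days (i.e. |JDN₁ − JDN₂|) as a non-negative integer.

1464

JDN of the first date = 2311095.
JDN of the second date = 2312559.
|2312559 − 2311095| = 1464.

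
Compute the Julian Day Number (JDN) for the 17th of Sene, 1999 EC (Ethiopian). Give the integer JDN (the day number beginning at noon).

Equivalently 24 June 2007 (Gregorian).
JDN 2451545 is 1 January 2000 CE (Gregorian); the target day is +2731 days from there, so JDN = 2454276.

2454276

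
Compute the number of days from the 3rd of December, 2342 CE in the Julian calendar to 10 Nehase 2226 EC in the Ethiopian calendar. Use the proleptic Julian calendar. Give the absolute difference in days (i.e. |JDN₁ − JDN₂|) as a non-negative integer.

First date → JDN 2576810; second date → JDN 2537241.
The interval is |2576810 − 2537241| = 39569 days.

39569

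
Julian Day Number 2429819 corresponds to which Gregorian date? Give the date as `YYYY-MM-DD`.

Counting from JDN 2299161 = 15 Oct 1582 gives an offset of 130658 days.

1940-07-08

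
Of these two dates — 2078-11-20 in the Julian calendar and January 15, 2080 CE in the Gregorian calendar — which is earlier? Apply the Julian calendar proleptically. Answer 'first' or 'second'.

first

The two dates have Julian Day Numbers 2480371 and 2480779 respectively.
Since 2480371 < 2480779, the first date comes first.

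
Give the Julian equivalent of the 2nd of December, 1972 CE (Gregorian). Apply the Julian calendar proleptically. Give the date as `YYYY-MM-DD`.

For dates in this range the Gregorian date is 13 days ahead of the Julian.
2 December 1972 Gregorian − 13 days → 19 November 1972 Julian.

1972-11-19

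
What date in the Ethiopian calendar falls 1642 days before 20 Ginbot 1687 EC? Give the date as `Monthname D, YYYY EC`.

Hidar 19, 1683 EC

The starting date is JDN 2340291; 2340291 − 1642 = 2338649.
JDN 2338649 corresponds to Hidar 19, 1683 EC.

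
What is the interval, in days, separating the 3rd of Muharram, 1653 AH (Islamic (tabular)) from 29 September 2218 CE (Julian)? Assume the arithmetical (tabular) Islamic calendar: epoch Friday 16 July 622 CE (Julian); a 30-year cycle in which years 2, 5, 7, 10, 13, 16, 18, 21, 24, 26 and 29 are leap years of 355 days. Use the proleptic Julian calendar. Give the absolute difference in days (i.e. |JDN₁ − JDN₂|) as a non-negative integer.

JDN of the first date = 2533856.
JDN of the second date = 2531454.
|2531454 − 2533856| = 2402.

2402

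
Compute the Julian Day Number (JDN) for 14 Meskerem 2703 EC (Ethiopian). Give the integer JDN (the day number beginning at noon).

In the Gregorian calendar the same day is 30 September 2710.
JDN 2451545 is 1 January 2000 CE (Gregorian); the target day is +259594 days from there, so JDN = 2711139.

2711139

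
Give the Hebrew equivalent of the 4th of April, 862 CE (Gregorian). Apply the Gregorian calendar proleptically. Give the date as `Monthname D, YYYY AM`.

Nisan 27, 4622 AM

Both dates share Julian Day Number 2035993; in the Hebrew calendar that is 27 Nisan 4622 AM.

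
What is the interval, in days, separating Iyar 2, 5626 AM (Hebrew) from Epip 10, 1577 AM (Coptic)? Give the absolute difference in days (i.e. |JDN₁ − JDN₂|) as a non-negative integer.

1736

First date → JDN 2402709; second date → JDN 2400973.
The interval is |2402709 − 2400973| = 1736 days.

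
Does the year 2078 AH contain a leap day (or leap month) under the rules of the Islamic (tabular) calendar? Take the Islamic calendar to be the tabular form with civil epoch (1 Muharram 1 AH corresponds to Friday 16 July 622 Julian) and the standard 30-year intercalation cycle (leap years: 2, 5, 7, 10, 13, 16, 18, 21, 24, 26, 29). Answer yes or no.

no

Year 2078 AH is year 8 of its 30-year cycle; leap positions are 2, 5, 7, 10, 13, 16, 18, 21, 24, 26, 29, so it is a common year (354 days).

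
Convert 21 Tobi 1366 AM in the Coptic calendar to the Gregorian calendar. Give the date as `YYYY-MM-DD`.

Julian Day Number of the source date = 2323736.
Converting JDN 2323736 to the Gregorian calendar gives 26 January 1650 CE.

1650-01-26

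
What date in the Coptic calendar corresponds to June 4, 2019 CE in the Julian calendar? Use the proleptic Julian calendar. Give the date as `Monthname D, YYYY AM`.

Paoni 10, 1735 AM

The source date corresponds to 17 June 2019 in the Gregorian calendar (JDN 2458652).
That day falls on 10 Paoni 1735 AM in the Coptic calendar.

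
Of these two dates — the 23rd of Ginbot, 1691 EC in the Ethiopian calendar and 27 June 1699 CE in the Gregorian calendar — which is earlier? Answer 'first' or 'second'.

first

The two dates have Julian Day Numbers 2341755 and 2341785 respectively.
Since 2341755 < 2341785, the first date comes first.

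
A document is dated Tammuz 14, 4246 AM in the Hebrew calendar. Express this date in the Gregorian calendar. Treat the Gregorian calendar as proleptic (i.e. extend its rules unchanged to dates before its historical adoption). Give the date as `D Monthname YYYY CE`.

3 July 486 CE

Julian Day Number of the source date = 1898752.
Converting JDN 1898752 to the Gregorian calendar gives 3 July 486 CE.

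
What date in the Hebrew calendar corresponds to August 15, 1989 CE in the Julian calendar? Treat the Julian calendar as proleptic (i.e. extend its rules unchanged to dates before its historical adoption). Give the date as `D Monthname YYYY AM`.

27 Av 5749 AM

The source date corresponds to 28 August 1989 in the Gregorian calendar (JDN 2447767).
That day falls on 27 Av 5749 AM in the Hebrew calendar.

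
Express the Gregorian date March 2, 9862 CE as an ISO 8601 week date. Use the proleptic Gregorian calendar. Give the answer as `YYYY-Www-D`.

9862-W09-7

The weekday is Sunday (ISO weekday 7).
That Sunday belongs to ISO week 9 of ISO year 9862.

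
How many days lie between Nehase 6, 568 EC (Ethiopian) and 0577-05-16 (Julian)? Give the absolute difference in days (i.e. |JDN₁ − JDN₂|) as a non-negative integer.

First date → JDN 1931653; second date → JDN 1931943.
The interval is |1931653 − 1931943| = 290 days.

290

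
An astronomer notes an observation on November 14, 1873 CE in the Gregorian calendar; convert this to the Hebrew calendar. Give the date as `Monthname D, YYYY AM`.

Julian Day Number of the source date = 2405477.
Converting JDN 2405477 to the Hebrew calendar gives 24 Cheshvan 5634 AM.

Cheshvan 24, 5634 AM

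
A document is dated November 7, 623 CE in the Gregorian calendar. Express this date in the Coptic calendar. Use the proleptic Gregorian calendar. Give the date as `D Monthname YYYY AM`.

Julian Day Number of the source date = 1948916.
Converting JDN 1948916 to the Coptic calendar gives 7 Hathor 340 AM.

7 Hathor 340 AM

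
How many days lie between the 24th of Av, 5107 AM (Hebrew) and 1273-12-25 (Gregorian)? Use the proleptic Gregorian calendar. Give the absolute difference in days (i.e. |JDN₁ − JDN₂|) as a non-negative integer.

First date → JDN 2213262; second date → JDN 2186373.
The interval is |2213262 − 2186373| = 26889 days.

26889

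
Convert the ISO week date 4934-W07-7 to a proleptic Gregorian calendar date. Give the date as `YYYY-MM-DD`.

ISO week 1 of 4934 is the week containing the first Thursday of 4934.
Week 7, day 7 (Sunday) lands on 4934-02-21.

4934-02-21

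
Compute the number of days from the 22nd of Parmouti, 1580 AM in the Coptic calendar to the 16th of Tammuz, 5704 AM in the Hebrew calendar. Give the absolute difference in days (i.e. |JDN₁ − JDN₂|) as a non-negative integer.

29288

JDN of the first date = 2401991.
JDN of the second date = 2431279.
|2431279 − 2401991| = 29288.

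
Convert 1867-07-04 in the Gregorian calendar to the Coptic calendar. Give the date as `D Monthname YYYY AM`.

28 Paoni 1583 AM

Julian Day Number of the source date = 2403152.
Converting JDN 2403152 to the Coptic calendar gives 28 Paoni 1583 AM.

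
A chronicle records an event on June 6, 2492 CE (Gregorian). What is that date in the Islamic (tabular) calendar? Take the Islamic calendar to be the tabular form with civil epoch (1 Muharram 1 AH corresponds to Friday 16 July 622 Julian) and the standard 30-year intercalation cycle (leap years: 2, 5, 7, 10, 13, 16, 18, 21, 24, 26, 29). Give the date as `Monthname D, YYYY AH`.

Rabi' al-Thani 9, 1928 AH

Julian Day Number of the source date = 2631402.
Converting JDN 2631402 to the tabular Islamic calendar gives 9 Rabi' al-Thani 1928 AH.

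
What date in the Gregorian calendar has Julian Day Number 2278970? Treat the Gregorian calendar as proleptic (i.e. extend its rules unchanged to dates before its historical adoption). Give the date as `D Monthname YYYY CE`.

5 July 1527 CE

JDN 2451545 is 1 Jan 2000; 2278970 is −172575 days from there.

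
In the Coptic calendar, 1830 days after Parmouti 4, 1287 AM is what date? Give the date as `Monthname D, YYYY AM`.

Counting 1830 days forward from JDN 2294954 reaches JDN 2296784, which is Parmouti 7, 1292 AM.

Parmouti 7, 1292 AM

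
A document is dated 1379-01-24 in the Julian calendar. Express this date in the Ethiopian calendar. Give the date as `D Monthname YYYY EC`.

The source date corresponds to 1 February 1379 in the proleptic Gregorian calendar (JDN 2224761).
That day falls on 29 Tir 1371 EC in the Ethiopian calendar.

29 Tir 1371 EC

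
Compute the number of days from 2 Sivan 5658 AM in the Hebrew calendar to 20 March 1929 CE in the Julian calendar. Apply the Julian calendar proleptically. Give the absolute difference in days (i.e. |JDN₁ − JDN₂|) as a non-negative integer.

11271

First date → JDN 2414433; second date → JDN 2425704.
The interval is |2414433 − 2425704| = 11271 days.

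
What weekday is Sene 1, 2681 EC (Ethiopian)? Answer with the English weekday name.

Equivalently 13 June 2689 Gregorian, JDN 2703361.
Since JDN mod 7 = 3 (0 = Monday), the day is Thursday.

Thursday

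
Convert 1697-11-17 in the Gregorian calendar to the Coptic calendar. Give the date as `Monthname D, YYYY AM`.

Julian Day Number of the source date = 2341198.
Converting JDN 2341198 to the Coptic calendar gives 11 Hathor 1414 AM.

Hathor 11, 1414 AM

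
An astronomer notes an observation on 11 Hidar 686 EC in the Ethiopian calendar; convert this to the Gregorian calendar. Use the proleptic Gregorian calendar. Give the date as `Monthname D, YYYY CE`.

November 10, 693 CE

Both dates share Julian Day Number 1974487; in the Gregorian calendar that is 10 November 693 CE.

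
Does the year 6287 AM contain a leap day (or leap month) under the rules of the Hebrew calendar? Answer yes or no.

yes

Hebrew year 6287 is year 17 of its 19-year Metonic cycle; leap years are at positions 3, 6, 8, 11, 14, 17, 19, so it is a leap year (13 months).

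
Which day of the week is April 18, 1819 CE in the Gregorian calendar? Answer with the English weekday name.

JDN 2385543 mod 7 = 6, and JDN 0 was a Monday, so this is a Sunday.

Sunday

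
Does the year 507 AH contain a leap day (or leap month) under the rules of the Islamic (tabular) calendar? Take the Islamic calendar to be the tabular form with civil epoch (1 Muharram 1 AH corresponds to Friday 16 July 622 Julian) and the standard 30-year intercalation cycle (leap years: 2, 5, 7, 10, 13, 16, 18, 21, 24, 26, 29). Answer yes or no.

no

Year 507 AH is year 27 of its 30-year cycle; leap positions are 2, 5, 7, 10, 13, 16, 18, 21, 24, 26, 29, so it is a common year (354 days).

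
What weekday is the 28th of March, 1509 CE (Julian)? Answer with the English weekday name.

In the proleptic Gregorian calendar this is 7 April 1509 (JDN 2272307).
JDN 2272307 mod 7 = 2, and JDN 0 was a Monday, so this is a Wednesday.

Wednesday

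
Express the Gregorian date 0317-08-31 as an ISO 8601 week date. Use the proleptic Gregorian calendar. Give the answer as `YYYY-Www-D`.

The weekday is Friday (ISO weekday 5).
That Friday belongs to ISO week 35 of ISO year 317.

0317-W35-5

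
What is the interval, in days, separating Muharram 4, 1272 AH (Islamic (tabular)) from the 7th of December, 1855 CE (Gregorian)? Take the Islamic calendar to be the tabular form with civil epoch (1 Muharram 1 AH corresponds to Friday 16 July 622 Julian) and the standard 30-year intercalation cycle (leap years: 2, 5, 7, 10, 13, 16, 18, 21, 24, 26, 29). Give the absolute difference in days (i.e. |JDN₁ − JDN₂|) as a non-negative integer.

82

JDN of the first date = 2398843.
JDN of the second date = 2398925.
|2398925 − 2398843| = 82.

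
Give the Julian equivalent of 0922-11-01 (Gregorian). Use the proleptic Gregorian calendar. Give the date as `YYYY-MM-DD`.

0922-10-27

The Julian–Gregorian offset here is 5 days (Julian trailing).
1 November 922 Gregorian − 5 days → 27 October 922 Julian.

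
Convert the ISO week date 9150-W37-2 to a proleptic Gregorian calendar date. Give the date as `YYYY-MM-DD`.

ISO week 1 of 9150 is the week containing the first Thursday of 9150.
Week 37, day 2 (Tuesday) lands on 9150-09-12.

9150-09-12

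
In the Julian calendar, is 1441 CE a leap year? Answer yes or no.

no

1441 mod 4 = 1, so it is a common year in the Julian calendar.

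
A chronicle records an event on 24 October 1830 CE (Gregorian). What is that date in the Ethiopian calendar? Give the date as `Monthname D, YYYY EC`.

Both dates share Julian Day Number 2389750; in the Ethiopian calendar that is 15 Tikimt 1823 EC.

Tikimt 15, 1823 EC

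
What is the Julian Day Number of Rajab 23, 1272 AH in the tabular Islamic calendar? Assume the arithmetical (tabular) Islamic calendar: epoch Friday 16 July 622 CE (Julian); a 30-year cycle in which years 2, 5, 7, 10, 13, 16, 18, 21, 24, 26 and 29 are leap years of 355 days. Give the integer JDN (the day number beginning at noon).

2399039

Equivalently 30 March 1856 (Gregorian).
JDN 2299161 is 15 October 1582 CE (Gregorian); the target day is +99878 days from there, so JDN = 2399039.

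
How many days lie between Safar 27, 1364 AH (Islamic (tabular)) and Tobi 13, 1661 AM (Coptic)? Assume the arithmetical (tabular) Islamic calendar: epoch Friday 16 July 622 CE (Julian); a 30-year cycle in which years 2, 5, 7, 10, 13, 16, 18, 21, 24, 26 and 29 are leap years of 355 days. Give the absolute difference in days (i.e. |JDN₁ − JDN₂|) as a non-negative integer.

JDN of the first date = 2431498.
JDN of the second date = 2431477.
|2431477 − 2431498| = 21.

21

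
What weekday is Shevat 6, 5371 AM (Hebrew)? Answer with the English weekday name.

This is JDN 2309485 (20 January 1611 Gregorian).
2309485 ≡ 3 (mod 7); counting from Monday = 0 gives Thursday.

Thursday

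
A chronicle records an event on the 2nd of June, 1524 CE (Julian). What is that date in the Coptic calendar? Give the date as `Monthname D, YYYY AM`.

Paoni 8, 1240 AM

The source date corresponds to 12 June 1524 in the proleptic Gregorian calendar (JDN 2277852).
That day falls on 8 Paoni 1240 AM in the Coptic calendar.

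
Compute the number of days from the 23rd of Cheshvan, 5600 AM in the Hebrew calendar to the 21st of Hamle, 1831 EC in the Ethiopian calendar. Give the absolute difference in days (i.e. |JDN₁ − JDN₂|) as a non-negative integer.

JDN of the first date = 2393044.
JDN of the second date = 2392948.
|2392948 − 2393044| = 96.

96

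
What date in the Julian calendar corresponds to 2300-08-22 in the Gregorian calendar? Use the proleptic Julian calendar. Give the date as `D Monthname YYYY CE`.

6 August 2300 CE

At this point the Julian calendar is 16 days behind the Gregorian.
22 August 2300 Gregorian − 16 days → 6 August 2300 Julian.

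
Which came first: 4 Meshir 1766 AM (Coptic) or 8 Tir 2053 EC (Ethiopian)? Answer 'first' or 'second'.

The two dates have Julian Day Numbers 2469849 and 2473841 respectively.
Since 2469849 < 2473841, the first date comes first.

first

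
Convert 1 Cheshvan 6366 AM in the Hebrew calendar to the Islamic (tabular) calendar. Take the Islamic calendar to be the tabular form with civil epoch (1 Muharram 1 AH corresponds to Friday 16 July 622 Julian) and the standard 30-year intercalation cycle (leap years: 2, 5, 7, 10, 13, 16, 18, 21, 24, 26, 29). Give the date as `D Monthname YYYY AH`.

1 Rabi' al-Awwal 2045 AH

Julian Day Number of the source date = 2672824.
Converting JDN 2672824 to the tabular Islamic calendar gives 1 Rabi' al-Awwal 2045 AH.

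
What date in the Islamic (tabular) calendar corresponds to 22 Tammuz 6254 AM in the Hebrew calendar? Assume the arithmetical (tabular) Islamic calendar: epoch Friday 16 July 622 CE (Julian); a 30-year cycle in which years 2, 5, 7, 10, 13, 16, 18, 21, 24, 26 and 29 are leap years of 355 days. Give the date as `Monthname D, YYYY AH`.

Jumada al-Thani 21, 1930 AH

Julian Day Number of the source date = 2632181.
Converting JDN 2632181 to the tabular Islamic calendar gives 21 Jumada al-Thani 1930 AH.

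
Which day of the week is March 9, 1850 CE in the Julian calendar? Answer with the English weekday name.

Thursday

This is JDN 2396838 (21 March 1850 Gregorian).
Since JDN mod 7 = 3 (0 = Monday), the day is Thursday.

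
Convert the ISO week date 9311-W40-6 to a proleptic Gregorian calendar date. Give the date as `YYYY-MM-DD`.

ISO week 1 of 9311 is the week containing the first Thursday of 9311.
Week 40, day 6 (Saturday) lands on 9311-10-03.

9311-10-03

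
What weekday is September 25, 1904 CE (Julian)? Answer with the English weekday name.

Saturday

In the Gregorian calendar this is 8 October 1904 (JDN 2416762).
2416762 ≡ 5 (mod 7); counting from Monday = 0 gives Saturday.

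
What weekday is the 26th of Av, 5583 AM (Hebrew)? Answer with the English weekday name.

This is JDN 2387111 (3 August 1823 Gregorian).
Since JDN mod 7 = 6 (0 = Monday), the day is Sunday.

Sunday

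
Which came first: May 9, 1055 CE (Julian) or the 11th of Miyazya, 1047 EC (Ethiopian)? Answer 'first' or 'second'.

The two dates have Julian Day Numbers 2106525 and 2106492 respectively.
Since 2106492 < 2106525, the second date comes first.

second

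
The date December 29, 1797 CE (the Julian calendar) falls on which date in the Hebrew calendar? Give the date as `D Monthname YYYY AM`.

21 Tevet 5558 AM

Both dates share Julian Day Number 2377775; in the Hebrew calendar that is 21 Tevet 5558 AM.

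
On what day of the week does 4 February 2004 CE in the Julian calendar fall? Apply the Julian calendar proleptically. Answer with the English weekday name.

In the Gregorian calendar this is 17 February 2004 (JDN 2453053).
2453053 ≡ 1 (mod 7); counting from Monday = 0 gives Tuesday.

Tuesday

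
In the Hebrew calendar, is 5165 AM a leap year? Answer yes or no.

Hebrew year 5165 is year 16 of its 19-year Metonic cycle; leap years are at positions 3, 6, 8, 11, 14, 17, 19, so it is a common year (12 months).

no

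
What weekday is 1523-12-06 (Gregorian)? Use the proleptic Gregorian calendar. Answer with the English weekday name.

Since JDN mod 7 = 3 (0 = Monday), the day is Thursday.

Thursday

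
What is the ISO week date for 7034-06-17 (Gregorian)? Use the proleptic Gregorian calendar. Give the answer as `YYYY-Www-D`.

7034-W25-2

The weekday is Tuesday (ISO weekday 2).
That Tuesday belongs to ISO week 25 of ISO year 7034.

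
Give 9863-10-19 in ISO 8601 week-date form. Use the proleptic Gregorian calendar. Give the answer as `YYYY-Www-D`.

9863-W43-1

The weekday is Monday (ISO weekday 1).
That Monday belongs to ISO week 43 of ISO year 9863.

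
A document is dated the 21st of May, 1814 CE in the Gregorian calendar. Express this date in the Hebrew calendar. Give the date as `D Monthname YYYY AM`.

Both dates share Julian Day Number 2383750; in the Hebrew calendar that is 2 Sivan 5574 AM.

2 Sivan 5574 AM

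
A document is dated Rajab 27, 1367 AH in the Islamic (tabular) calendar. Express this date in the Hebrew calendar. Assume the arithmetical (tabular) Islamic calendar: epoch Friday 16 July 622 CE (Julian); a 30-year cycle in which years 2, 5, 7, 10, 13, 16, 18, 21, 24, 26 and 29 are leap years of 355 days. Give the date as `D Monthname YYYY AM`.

27 Iyar 5708 AM

Both dates share Julian Day Number 2432708; in the Hebrew calendar that is 27 Iyar 5708 AM.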